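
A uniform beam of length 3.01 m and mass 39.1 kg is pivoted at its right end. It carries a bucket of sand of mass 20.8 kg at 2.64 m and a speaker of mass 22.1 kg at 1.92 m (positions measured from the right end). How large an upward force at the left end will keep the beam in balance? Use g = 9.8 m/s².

Sum moments about the right end (the unknown pivot reaction has zero arm there).
Beam weight: 39.1 × 9.8 = 383.2 N down at 1.505 m → arm 1.505 m, τ = 383.2 × 1.505 = 576.7 N·m counterclockwise.
Bucket of sand: 20.8 × 9.8 = 203.8 N down at 2.64 m → arm 2.64 m, τ = 203.8 × 2.64 = 538 N·m counterclockwise.
Speaker: 22.1 × 9.8 = 216.6 N down at 1.92 m → arm 1.92 m, τ = 216.6 × 1.92 = 415.9 N·m counterclockwise.
Net moment of the loads = 1531 N·m counterclockwise.
The upward force F acts at the left end, arm 3.01 m, giving F × 3.01 clockwise.
Balancing moments: F × 3.01 = 1531, giving F = 1531 / 3.01 = 509 N.

F ≈ 509 N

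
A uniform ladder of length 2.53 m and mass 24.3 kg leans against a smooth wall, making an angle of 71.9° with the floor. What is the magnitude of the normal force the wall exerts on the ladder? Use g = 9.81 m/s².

N_wall ≈ 39 N

Sum moments about the foot of the ladder (the floor normal and friction both act there and drop out).
Ladder weight 24.3×9.81 = 238.4 N acts at 1.265 m along the ladder; its horizontal arm is 1.265·cos71.9° = 0.393 m → τ = 93.69 N·m clockwise.
Wall normal N acts horizontally at the top; its moment arm is the height L sinθ = 2.53·sin71.9° = 2.405 m, counterclockwise.
For rotational equilibrium, N × 2.405 = 93.69, so N = 39 N.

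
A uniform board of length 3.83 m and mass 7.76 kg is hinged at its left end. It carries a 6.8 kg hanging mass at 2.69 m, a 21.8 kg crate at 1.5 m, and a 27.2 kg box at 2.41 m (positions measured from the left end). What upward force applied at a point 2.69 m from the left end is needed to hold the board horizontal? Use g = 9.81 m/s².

Taking torques about the left end:
Beam weight: 7.76 × 9.81 = 76.13 N down at 1.915 m → arm 1.915 m, τ = 76.13 × 1.915 = 145.8 N·m clockwise.
Hanging mass: 6.8 × 9.81 = 66.71 N down at 2.69 m → arm 2.69 m, τ = 66.71 × 2.69 = 179.4 N·m clockwise.
Crate: 21.8 × 9.81 = 213.9 N down at 1.5 m → arm 1.5 m, τ = 213.9 × 1.5 = 320.9 N·m clockwise.
Box: 27.2 × 9.81 = 266.8 N down at 2.41 m → arm 2.41 m, τ = 266.8 × 2.41 = 643 N·m clockwise.
Net moment of the loads = 1289 N·m clockwise.
The upward force F acts at a point 2.69 m from the left end, arm 2.69 m, giving F × 2.69 counterclockwise.
For rotational equilibrium, F × 2.69 = 1289, so F = 1289 / 2.69 = 479 N.

F ≈ 479 N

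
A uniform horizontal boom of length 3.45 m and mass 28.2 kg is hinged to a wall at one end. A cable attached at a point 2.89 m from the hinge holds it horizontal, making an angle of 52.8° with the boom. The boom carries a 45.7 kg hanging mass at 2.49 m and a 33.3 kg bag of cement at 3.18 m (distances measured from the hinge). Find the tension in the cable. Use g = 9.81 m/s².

T ≈ 1140 N

Sum moments about the hinge (the unknown hinge reaction has zero arm there).
Beam weight: 28.2 × 9.81 = 276.6 N down at 1.725 m → arm 1.725 m, τ = 276.6 × 1.725 = 477.1 N·m clockwise.
Hanging mass: 45.7 × 9.81 = 448.3 N down at 2.49 m → arm 2.49 m, τ = 448.3 × 2.49 = 1116 N·m clockwise.
Bag of cement: 33.3 × 9.81 = 326.7 N down at 3.18 m → arm 3.18 m, τ = 326.7 × 3.18 = 1039 N·m clockwise.
Total clockwise load moment = 2632 N·m.
The cable tension T acts at 2.89 m; only its component perpendicular to the boom, T sinθ, produces torque. sin 52.8° = 0.7965.
Balancing moments: T × 2.89 × 0.7965 = 2632, giving T = 2632 / 2.302 = 1140 N.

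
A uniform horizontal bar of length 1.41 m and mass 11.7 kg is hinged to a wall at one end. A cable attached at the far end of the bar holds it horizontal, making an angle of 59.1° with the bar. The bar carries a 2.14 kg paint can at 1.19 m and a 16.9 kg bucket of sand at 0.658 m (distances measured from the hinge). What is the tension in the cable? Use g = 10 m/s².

T ≈ 181 N

Take moments about the hinge.
Beam weight: 11.7 × 10 = 117 N down at 0.705 m → arm 0.705 m, τ = 117 × 0.705 = 82.48 N·m clockwise.
Paint can: 2.14 × 10 = 21.4 N down at 1.19 m → arm 1.19 m, τ = 21.4 × 1.19 = 25.47 N·m clockwise.
Bucket of sand: 16.9 × 10 = 169 N down at 0.658 m → arm 0.658 m, τ = 169 × 0.658 = 111.2 N·m clockwise.
Total clockwise load moment = 219.2 N·m.
The cable tension T acts at 1.41 m; only its component perpendicular to the bar, T sinθ, produces torque. sin 59.1° = 0.8581.
Balancing moments: T × 1.41 × 0.8581 = 219.2, giving T = 219.2 / 1.21 = 181 N.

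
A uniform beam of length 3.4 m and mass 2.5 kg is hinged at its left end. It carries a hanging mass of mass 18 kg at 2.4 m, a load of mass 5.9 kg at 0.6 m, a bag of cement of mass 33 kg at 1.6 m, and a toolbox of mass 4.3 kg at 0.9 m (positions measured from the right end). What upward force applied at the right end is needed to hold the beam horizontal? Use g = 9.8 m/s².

Taking torques about the left end:
Beam weight: 2.5 × 9.8 = 24.5 N down at 1.7 m → arm 1.7 m, τ = 24.5 × 1.7 = 41.65 N·m clockwise.
Hanging mass: 18 × 9.8 = 176.4 N down at 2.4 m → arm 1 m, τ = 176.4 × 1 = 176.4 N·m clockwise.
Load: 5.9 × 9.8 = 57.82 N down at 0.6 m → arm 2.8 m, τ = 57.82 × 2.8 = 161.9 N·m clockwise.
Bag of cement: 33 × 9.8 = 323.4 N down at 1.6 m → arm 1.8 m, τ = 323.4 × 1.8 = 582.1 N·m clockwise.
Toolbox: 4.3 × 9.8 = 42.14 N down at 0.9 m → arm 2.5 m, τ = 42.14 × 2.5 = 105.3 N·m clockwise.
Net moment of the loads = 1067 N·m clockwise.
The upward force F acts at the right end, arm 3.4 m, giving F × 3.4 counterclockwise.
Στ = 0 ⇒ F × 3.4 = 1067 ⇒ F = 1067 / 3.4 = 314 N.

F ≈ 314 N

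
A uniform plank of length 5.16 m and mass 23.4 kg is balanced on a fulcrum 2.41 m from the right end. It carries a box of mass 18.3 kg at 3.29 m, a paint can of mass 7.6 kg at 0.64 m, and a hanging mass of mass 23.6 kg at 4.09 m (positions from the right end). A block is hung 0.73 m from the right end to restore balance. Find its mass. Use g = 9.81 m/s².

Taking torques about the fulcrum (at 2.41 m from the right end):
Beam weight: 23.4 × 9.81 = 229.6 N down at 2.58 m → arm 0.17 m, τ = 229.6 × 0.17 = 39.03 N·m counterclockwise.
Box: 18.3 × 9.81 = 179.5 N down at 3.29 m → arm 0.88 m, τ = 179.5 × 0.88 = 158 N·m counterclockwise.
Paint can: 7.6 × 9.81 = 74.56 N down at 0.64 m → arm 1.77 m, τ = 74.56 × 1.77 = 132 N·m clockwise.
Hanging mass: 23.6 × 9.81 = 231.5 N down at 4.09 m → arm 1.68 m, τ = 231.5 × 1.68 = 388.9 N·m counterclockwise.
Net moment of known loads = 453.9 N·m counterclockwise.
An unknown mass m at 0.73 m has arm 1.68 m; its moment is m·g·1.68 clockwise.
For rotational equilibrium, m × 9.81 × 1.68 = 453.9, so m = 453.9 / (9.81 × 1.68) = 27.5 kg.

m ≈ 27.5 kg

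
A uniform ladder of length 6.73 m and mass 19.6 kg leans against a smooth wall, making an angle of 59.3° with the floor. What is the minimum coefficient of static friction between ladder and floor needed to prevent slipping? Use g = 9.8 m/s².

μ_min ≈ 0.297

About the foot of the ladder:
Ladder weight 19.6×9.8 = 192.1 N acts at 3.365 m along the ladder; its horizontal arm is 3.365·cos59.3° = 1.718 m → τ = 330 N·m clockwise.
Wall normal N acts horizontally at the top; its moment arm is the height L sinθ = 6.73·sin59.3° = 5.787 m, counterclockwise.
For rotational equilibrium, N × 5.787 = 330, so N = 57.02 N.
ΣFx = 0 ⇒ f = N_wall = 57.02 N. ΣFy = 0 ⇒ N_floor = 192.1 N.
μ_min = f / N_floor = 57.02 / 192.1 = 0.297.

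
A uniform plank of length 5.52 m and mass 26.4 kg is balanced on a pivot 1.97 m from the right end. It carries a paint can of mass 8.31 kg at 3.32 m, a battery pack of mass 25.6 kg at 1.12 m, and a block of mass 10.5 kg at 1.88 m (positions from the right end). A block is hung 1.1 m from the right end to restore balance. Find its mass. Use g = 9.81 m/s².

Choose the pivot (at 1.97 m from the right end) as the axis so the support reaction has zero arm there.
Beam weight: 26.4 × 9.81 = 259 N down at 2.76 m → arm 0.79 m, τ = 259 × 0.79 = 204.6 N·m counterclockwise.
Paint can: 8.31 × 9.81 = 81.52 N down at 3.32 m → arm 1.35 m, τ = 81.52 × 1.35 = 110.1 N·m counterclockwise.
Battery pack: 25.6 × 9.81 = 251.1 N down at 1.12 m → arm 0.85 m, τ = 251.1 × 0.85 = 213.4 N·m clockwise.
Block: 10.5 × 9.81 = 103 N down at 1.88 m → arm 0.09 m, τ = 103 × 0.09 = 9.27 N·m clockwise.
Net moment of known loads = 92.03 N·m counterclockwise.
An unknown mass m at 1.1 m has arm 0.87 m; its moment is m·g·0.87 clockwise.
Balancing moments: m × 9.81 × 0.87 = 92.03, giving m = 92.03 / (9.81 × 0.87) = 10.8 kg.

m ≈ 10.8 kg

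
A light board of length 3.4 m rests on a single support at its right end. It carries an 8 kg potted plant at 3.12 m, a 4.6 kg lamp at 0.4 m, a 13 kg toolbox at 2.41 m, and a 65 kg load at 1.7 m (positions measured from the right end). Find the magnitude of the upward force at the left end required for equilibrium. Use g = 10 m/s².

F ≈ 496 N

Taking torques about the right end:
Potted plant: 8 × 10 = 80 N down at 3.12 m → arm 3.12 m, τ = 80 × 3.12 = 249.6 N·m counterclockwise.
Lamp: 4.6 × 10 = 46 N down at 0.4 m → arm 0.4 m, τ = 46 × 0.4 = 18.4 N·m counterclockwise.
Toolbox: 13 × 10 = 130 N down at 2.41 m → arm 2.41 m, τ = 130 × 2.41 = 313.3 N·m counterclockwise.
Load: 65 × 10 = 650 N down at 1.7 m → arm 1.7 m, τ = 650 × 1.7 = 1105 N·m counterclockwise.
Net moment of the loads = 1686 N·m counterclockwise.
The upward force F acts at the left end, arm 3.4 m, giving F × 3.4 clockwise.
Στ = 0 ⇒ F × 3.4 = 1686 ⇒ F = 1686 / 3.4 = 496 N.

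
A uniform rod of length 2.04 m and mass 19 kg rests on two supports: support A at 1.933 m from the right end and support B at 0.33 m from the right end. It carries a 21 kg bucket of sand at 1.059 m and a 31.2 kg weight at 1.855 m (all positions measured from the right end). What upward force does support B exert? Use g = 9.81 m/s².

Sum moments about support A (its reaction then has zero moment arm).
Beam weight: 19 × 9.81 = 186.4 N down at 1.02 m → arm 0.913 m, τ = 186.4 × 0.913 = 170.2 N·m clockwise.
Bucket of sand: 21 × 9.81 = 206 N down at 1.059 m → arm 0.874 m, τ = 206 × 0.874 = 180 N·m clockwise.
Weight: 31.2 × 9.81 = 306.1 N down at 1.855 m → arm 0.078 m, τ = 306.1 × 0.078 = 23.88 N·m clockwise.
Net load moment about support A = 374.1 N·m clockwise.
Reaction R at support B is upward at 0.33 m, arm 1.603 m → moment R × 1.603 counterclockwise.
For rotational equilibrium, R × 1.603 = 374.1, so R = 233 N.

R_B ≈ 233 N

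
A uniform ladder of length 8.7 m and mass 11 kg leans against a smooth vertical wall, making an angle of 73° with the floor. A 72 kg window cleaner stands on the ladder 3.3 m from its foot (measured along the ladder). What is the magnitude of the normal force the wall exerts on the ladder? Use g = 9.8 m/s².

N_wall ≈ 98.3 N

Taking torques about the foot of the ladder:
Ladder weight 11×9.8 = 107.8 N acts at 4.35 m along the ladder; its horizontal arm is 4.35·cos73° = 1.272 m → τ = 137.1 N·m clockwise.
Window cleaner: 72×9.8 = 705.6 N at 3.3 m → arm 0.9648 m → τ = 680.8 N·m clockwise.
Wall normal N acts horizontally at the top; its moment arm is the height L sinθ = 8.7·sin73° = 8.32 m, counterclockwise.
Στ = 0 ⇒ N × 8.32 = 817.9 ⇒ N = 98.3 N.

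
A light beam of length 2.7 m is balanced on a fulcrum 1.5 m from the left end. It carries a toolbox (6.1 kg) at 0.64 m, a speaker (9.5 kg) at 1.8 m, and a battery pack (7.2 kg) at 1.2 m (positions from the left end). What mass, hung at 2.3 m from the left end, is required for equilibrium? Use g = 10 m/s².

Sum moments about the fulcrum (at 1.5 m from the left end) (the support reaction has zero arm there).
Toolbox: 6.1 × 10 = 61 N down at 0.64 m → arm 0.86 m, τ = 61 × 0.86 = 52.46 N·m counterclockwise.
Speaker: 9.5 × 10 = 95 N down at 1.8 m → arm 0.3 m, τ = 95 × 0.3 = 28.5 N·m clockwise.
Battery pack: 7.2 × 10 = 72 N down at 1.2 m → arm 0.3 m, τ = 72 × 0.3 = 21.6 N·m counterclockwise.
Net moment of known loads = 45.56 N·m counterclockwise.
An unknown mass m at 2.3 m has arm 0.8 m; its moment is m·g·0.8 clockwise.
Balancing moments: m × 10 × 0.8 = 45.56, giving m = 45.56 / (10 × 0.8) = 5.7 kg.

m ≈ 5.7 kg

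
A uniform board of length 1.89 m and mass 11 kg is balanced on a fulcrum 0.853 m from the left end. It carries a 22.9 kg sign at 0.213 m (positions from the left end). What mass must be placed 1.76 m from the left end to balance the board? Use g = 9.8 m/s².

Taking torques about the fulcrum (at 0.853 m from the left end):
Beam weight: 11 × 9.8 = 107.8 N down at 0.945 m → arm 0.092 m, τ = 107.8 × 0.092 = 9.918 N·m clockwise.
Sign: 22.9 × 9.8 = 224.4 N down at 0.213 m → arm 0.64 m, τ = 224.4 × 0.64 = 143.6 N·m counterclockwise.
Net moment of known loads = 133.7 N·m counterclockwise.
An unknown mass m at 1.76 m has arm 0.907 m; its moment is m·g·0.907 clockwise.
For rotational equilibrium, m × 9.8 × 0.907 = 133.7, so m = 133.7 / (9.8 × 0.907) = 15 kg.

m ≈ 15 kg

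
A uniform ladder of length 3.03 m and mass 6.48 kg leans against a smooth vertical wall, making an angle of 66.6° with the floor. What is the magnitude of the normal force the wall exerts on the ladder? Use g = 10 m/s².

N_wall ≈ 14 N

About the foot of the ladder:
Ladder weight 6.48×10 = 64.8 N acts at 1.515 m along the ladder; its horizontal arm is 1.515·cos66.6° = 0.6017 m → τ = 38.99 N·m clockwise.
Wall normal N acts horizontally at the top; its moment arm is the height L sinθ = 3.03·sin66.6° = 2.781 m, counterclockwise.
Balancing moments: N × 2.781 = 38.99, giving N = 14 N.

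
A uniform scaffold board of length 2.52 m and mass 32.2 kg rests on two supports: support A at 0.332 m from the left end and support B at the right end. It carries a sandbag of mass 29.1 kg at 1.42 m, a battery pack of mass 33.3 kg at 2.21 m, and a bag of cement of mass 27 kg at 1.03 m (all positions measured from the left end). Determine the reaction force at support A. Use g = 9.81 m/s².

R_A ≈ 552 N

About support B:
Beam weight: 32.2 × 9.81 = 315.9 N down at 1.26 m → arm 1.26 m, τ = 315.9 × 1.26 = 398 N·m counterclockwise.
Sandbag: 29.1 × 9.81 = 285.5 N down at 1.42 m → arm 1.1 m, τ = 285.5 × 1.1 = 314.1 N·m counterclockwise.
Battery pack: 33.3 × 9.81 = 326.7 N down at 2.21 m → arm 0.31 m, τ = 326.7 × 0.31 = 101.3 N·m counterclockwise.
Bag of cement: 27 × 9.81 = 264.9 N down at 1.03 m → arm 1.49 m, τ = 264.9 × 1.49 = 394.7 N·m counterclockwise.
Net load moment about support B = 1208 N·m counterclockwise.
Reaction R at support A is upward at 0.332 m, arm 2.188 m → moment R × 2.188 clockwise.
Στ = 0 ⇒ R × 2.188 = 1208 ⇒ R = 552 N.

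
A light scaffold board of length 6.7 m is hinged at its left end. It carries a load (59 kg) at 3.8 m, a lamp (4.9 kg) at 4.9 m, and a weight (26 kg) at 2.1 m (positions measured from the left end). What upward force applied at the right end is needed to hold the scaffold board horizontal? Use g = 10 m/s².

About the left end:
Load: 59 × 10 = 590 N down at 3.8 m → arm 3.8 m, τ = 590 × 3.8 = 2242 N·m clockwise.
Lamp: 4.9 × 10 = 49 N down at 4.9 m → arm 4.9 m, τ = 49 × 4.9 = 240.1 N·m clockwise.
Weight: 26 × 10 = 260 N down at 2.1 m → arm 2.1 m, τ = 260 × 2.1 = 546 N·m clockwise.
Net moment of the loads = 3028 N·m clockwise.
The upward force F acts at the right end, arm 6.7 m, giving F × 6.7 counterclockwise.
For rotational equilibrium, F × 6.7 = 3028, so F = 3028 / 6.7 = 452 N.

F ≈ 452 N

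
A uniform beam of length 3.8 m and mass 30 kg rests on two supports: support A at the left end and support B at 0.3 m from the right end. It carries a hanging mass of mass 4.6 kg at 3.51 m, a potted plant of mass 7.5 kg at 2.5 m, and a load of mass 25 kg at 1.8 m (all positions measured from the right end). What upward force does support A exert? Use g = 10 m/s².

Take moments about support B.
Beam weight: 30 × 10 = 300 N down at 1.9 m → arm 1.6 m, τ = 300 × 1.6 = 480 N·m counterclockwise.
Hanging mass: 4.6 × 10 = 46 N down at 3.51 m → arm 3.21 m, τ = 46 × 3.21 = 147.7 N·m counterclockwise.
Potted plant: 7.5 × 10 = 75 N down at 2.5 m → arm 2.2 m, τ = 75 × 2.2 = 165 N·m counterclockwise.
Load: 25 × 10 = 250 N down at 1.8 m → arm 1.5 m, τ = 250 × 1.5 = 375 N·m counterclockwise.
Net load moment about support B = 1168 N·m counterclockwise.
Reaction R at support A is upward at 3.8 m, arm 3.5 m → moment R × 3.5 clockwise.
Balancing moments: R × 3.5 = 1168, giving R = 334 N.

R_A ≈ 334 N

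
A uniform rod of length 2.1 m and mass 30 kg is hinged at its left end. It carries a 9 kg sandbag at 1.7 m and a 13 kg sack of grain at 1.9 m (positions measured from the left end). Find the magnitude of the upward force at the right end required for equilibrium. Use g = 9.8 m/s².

F ≈ 334 N

Choose the left end as the axis so the unknown pivot reaction has zero arm there.
Beam weight: 30 × 9.8 = 294 N down at 1.05 m → arm 1.05 m, τ = 294 × 1.05 = 308.7 N·m clockwise.
Sandbag: 9 × 9.8 = 88.2 N down at 1.7 m → arm 1.7 m, τ = 88.2 × 1.7 = 149.9 N·m clockwise.
Sack of grain: 13 × 9.8 = 127.4 N down at 1.9 m → arm 1.9 m, τ = 127.4 × 1.9 = 242.1 N·m clockwise.
Net moment of the loads = 700.7 N·m clockwise.
The upward force F acts at the right end, arm 2.1 m, giving F × 2.1 counterclockwise.
Balancing moments: F × 2.1 = 700.7, giving F = 700.7 / 2.1 = 334 N.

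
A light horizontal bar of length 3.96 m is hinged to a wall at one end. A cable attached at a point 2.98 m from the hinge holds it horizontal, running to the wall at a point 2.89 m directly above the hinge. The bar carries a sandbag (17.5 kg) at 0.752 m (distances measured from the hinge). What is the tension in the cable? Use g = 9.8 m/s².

T ≈ 62.2 N

Take moments about the hinge.
Sandbag: 17.5 × 9.8 = 171.5 N down at 0.752 m → arm 0.752 m, τ = 171.5 × 0.752 = 129 N·m clockwise.
Total clockwise load moment = 129 N·m.
The cable tension T acts at 2.98 m; only its component perpendicular to the bar, T sinθ, produces torque. sinθ = h/√(h²+d²) = 2.89/√(2.89²+2.98²) = 0.6962.
Setting net torque to zero: T × 2.98 × 0.6962 = 129 → T = 129 / 2.075 = 62.2 N.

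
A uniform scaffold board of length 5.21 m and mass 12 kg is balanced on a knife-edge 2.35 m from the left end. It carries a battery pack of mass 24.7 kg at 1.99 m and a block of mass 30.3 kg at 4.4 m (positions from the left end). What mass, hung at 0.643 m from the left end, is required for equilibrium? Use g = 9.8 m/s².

Sum moments about the knife-edge (at 2.35 m from the left end) (the support reaction has zero arm there).
Beam weight: 12 × 9.8 = 117.6 N down at 2.605 m → arm 0.255 m, τ = 117.6 × 0.255 = 29.99 N·m clockwise.
Battery pack: 24.7 × 9.8 = 242.1 N down at 1.99 m → arm 0.36 m, τ = 242.1 × 0.36 = 87.16 N·m counterclockwise.
Block: 30.3 × 9.8 = 296.9 N down at 4.4 m → arm 2.05 m, τ = 296.9 × 2.05 = 608.6 N·m clockwise.
Net moment of known loads = 551.4 N·m clockwise.
An unknown mass m at 0.643 m has arm 1.707 m; its moment is m·g·1.707 counterclockwise.
Στ = 0 ⇒ m × 9.8 × 1.707 = 551.4 ⇒ m = 551.4 / (9.8 × 1.707) = 33 kg.

m ≈ 33 kg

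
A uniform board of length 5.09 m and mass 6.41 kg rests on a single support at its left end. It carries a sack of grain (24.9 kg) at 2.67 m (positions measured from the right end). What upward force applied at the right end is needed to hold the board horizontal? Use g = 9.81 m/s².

Taking torques about the left end:
Beam weight: 6.41 × 9.81 = 62.88 N down at 2.545 m → arm 2.545 m, τ = 62.88 × 2.545 = 160 N·m clockwise.
Sack of grain: 24.9 × 9.81 = 244.3 N down at 2.67 m → arm 2.42 m, τ = 244.3 × 2.42 = 591.2 N·m clockwise.
Net moment of the loads = 751.2 N·m clockwise.
The upward force F acts at the right end, arm 5.09 m, giving F × 5.09 counterclockwise.
Setting net torque to zero: F × 5.09 = 751.2 → F = 751.2 / 5.09 = 148 N.

F ≈ 148 N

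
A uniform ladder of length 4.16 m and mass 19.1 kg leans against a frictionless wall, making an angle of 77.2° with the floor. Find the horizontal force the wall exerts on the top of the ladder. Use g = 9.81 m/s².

Choose the foot of the ladder as the axis so the floor normal and friction both act there and drop out.
Ladder weight 19.1×9.81 = 187.4 N acts at 2.08 m along the ladder; its horizontal arm is 2.08·cos77.2° = 0.4608 m → τ = 86.35 N·m clockwise.
Wall normal N acts horizontally at the top; its moment arm is the height L sinθ = 4.16·sin77.2° = 4.057 m, counterclockwise.
Balancing moments: N × 4.057 = 86.35, giving N = 21.3 N.

N_wall ≈ 21.3 N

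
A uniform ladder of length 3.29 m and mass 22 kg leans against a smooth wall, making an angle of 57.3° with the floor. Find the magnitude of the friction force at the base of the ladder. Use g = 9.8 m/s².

f ≈ 69.2 N

Sum moments about the foot of the ladder (the floor normal and friction both act there and drop out).
Ladder weight 22×9.8 = 215.6 N acts at 1.645 m along the ladder; its horizontal arm is 1.645·cos57.3° = 0.8887 m → τ = 191.6 N·m clockwise.
Wall normal N acts horizontally at the top; its moment arm is the height L sinθ = 3.29·sin57.3° = 2.769 m, counterclockwise.
Στ = 0 ⇒ N × 2.769 = 191.6 ⇒ N = 69.2 N.
ΣFx = 0: friction at the foot balances the wall's push, so f = N_wall = 69.2 N.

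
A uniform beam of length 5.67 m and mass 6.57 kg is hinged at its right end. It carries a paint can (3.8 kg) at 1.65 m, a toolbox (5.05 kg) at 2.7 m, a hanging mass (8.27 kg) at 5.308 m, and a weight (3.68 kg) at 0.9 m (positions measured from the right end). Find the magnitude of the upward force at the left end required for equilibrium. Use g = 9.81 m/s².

Choose the right end as the axis so the unknown pivot reaction has zero arm there.
Beam weight: 6.57 × 9.81 = 64.45 N down at 2.835 m → arm 2.835 m, τ = 64.45 × 2.835 = 182.7 N·m counterclockwise.
Paint can: 3.8 × 9.81 = 37.28 N down at 1.65 m → arm 1.65 m, τ = 37.28 × 1.65 = 61.51 N·m counterclockwise.
Toolbox: 5.05 × 9.81 = 49.54 N down at 2.7 m → arm 2.7 m, τ = 49.54 × 2.7 = 133.8 N·m counterclockwise.
Hanging mass: 8.27 × 9.81 = 81.13 N down at 5.308 m → arm 5.308 m, τ = 81.13 × 5.308 = 430.6 N·m counterclockwise.
Weight: 3.68 × 9.81 = 36.1 N down at 0.9 m → arm 0.9 m, τ = 36.1 × 0.9 = 32.49 N·m counterclockwise.
Net moment of the loads = 841.1 N·m counterclockwise.
The upward force F acts at the left end, arm 5.67 m, giving F × 5.67 clockwise.
Balancing moments: F × 5.67 = 841.1, giving F = 841.1 / 5.67 = 148 N.

F ≈ 148 N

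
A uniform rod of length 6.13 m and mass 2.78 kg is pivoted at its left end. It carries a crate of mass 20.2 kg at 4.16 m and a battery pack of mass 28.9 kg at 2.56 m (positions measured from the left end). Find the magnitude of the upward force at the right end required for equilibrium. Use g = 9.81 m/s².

Choose the left end as the axis so the unknown pivot reaction has zero arm there.
Beam weight: 2.78 × 9.81 = 27.27 N down at 3.065 m → arm 3.065 m, τ = 27.27 × 3.065 = 83.58 N·m clockwise.
Crate: 20.2 × 9.81 = 198.2 N down at 4.16 m → arm 4.16 m, τ = 198.2 × 4.16 = 824.5 N·m clockwise.
Battery pack: 28.9 × 9.81 = 283.5 N down at 2.56 m → arm 2.56 m, τ = 283.5 × 2.56 = 725.8 N·m clockwise.
Net moment of the loads = 1634 N·m clockwise.
The upward force F acts at the right end, arm 6.13 m, giving F × 6.13 counterclockwise.
Setting net torque to zero: F × 6.13 = 1634 → F = 1634 / 6.13 = 267 N.

F ≈ 267 N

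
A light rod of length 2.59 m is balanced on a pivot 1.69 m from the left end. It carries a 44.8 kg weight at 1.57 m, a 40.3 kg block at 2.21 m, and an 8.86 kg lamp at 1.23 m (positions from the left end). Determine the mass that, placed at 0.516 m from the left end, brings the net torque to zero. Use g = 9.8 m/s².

m ≈ 9.8 kg

Sum moments about the pivot (at 1.69 m from the left end) (the support reaction has zero arm there).
Weight: 44.8 × 9.8 = 439 N down at 1.57 m → arm 0.12 m, τ = 439 × 0.12 = 52.68 N·m counterclockwise.
Block: 40.3 × 9.8 = 394.9 N down at 2.21 m → arm 0.52 m, τ = 394.9 × 0.52 = 205.3 N·m clockwise.
Lamp: 8.86 × 9.8 = 86.83 N down at 1.23 m → arm 0.46 m, τ = 86.83 × 0.46 = 39.94 N·m counterclockwise.
Net moment of known loads = 112.7 N·m clockwise.
An unknown mass m at 0.516 m has arm 1.174 m; its moment is m·g·1.174 counterclockwise.
Balancing moments: m × 9.8 × 1.174 = 112.7, giving m = 112.7 / (9.8 × 1.174) = 9.8 kg.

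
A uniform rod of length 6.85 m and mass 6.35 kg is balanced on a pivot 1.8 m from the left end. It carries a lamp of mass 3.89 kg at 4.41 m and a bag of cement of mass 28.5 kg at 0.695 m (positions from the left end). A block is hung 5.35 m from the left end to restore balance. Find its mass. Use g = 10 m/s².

Choose the pivot (at 1.8 m from the left end) as the axis so the support reaction has zero arm there.
Beam weight: 6.35 × 10 = 63.5 N down at 3.425 m → arm 1.625 m, τ = 63.5 × 1.625 = 103.2 N·m clockwise.
Lamp: 3.89 × 10 = 38.9 N down at 4.41 m → arm 2.61 m, τ = 38.9 × 2.61 = 101.5 N·m clockwise.
Bag of cement: 28.5 × 10 = 285 N down at 0.695 m → arm 1.105 m, τ = 285 × 1.105 = 314.9 N·m counterclockwise.
Net moment of known loads = 110.2 N·m counterclockwise.
An unknown mass m at 5.35 m has arm 3.55 m; its moment is m·g·3.55 clockwise.
Στ = 0 ⇒ m × 10 × 3.55 = 110.2 ⇒ m = 110.2 / (10 × 3.55) = 3.1 kg.

m ≈ 3.1 kg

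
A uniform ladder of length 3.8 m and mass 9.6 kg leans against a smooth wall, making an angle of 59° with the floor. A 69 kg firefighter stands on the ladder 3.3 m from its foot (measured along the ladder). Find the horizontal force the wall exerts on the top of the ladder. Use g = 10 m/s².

N_wall ≈ 389 N

About the foot of the ladder:
Ladder weight 9.6×10 = 96 N acts at 1.9 m along the ladder; its horizontal arm is 1.9·cos59° = 0.9786 m → τ = 93.95 N·m clockwise.
Firefighter: 69×10 = 690 N at 3.3 m → arm 1.7 m → τ = 1173 N·m clockwise.
Wall normal N acts horizontally at the top; its moment arm is the height L sinθ = 3.8·sin59° = 3.257 m, counterclockwise.
Setting net torque to zero: N × 3.257 = 1267 → N = 389 N.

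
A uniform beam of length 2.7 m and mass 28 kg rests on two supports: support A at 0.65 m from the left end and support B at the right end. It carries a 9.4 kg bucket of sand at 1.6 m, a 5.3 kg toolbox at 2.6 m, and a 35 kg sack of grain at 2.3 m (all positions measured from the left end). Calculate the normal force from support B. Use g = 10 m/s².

R_B ≈ 471 N

Choose support A as the axis so its reaction then has zero moment arm.
Beam weight: 28 × 10 = 280 N down at 1.35 m → arm 0.7 m, τ = 280 × 0.7 = 196 N·m clockwise.
Bucket of sand: 9.4 × 10 = 94 N down at 1.6 m → arm 0.95 m, τ = 94 × 0.95 = 89.3 N·m clockwise.
Toolbox: 5.3 × 10 = 53 N down at 2.6 m → arm 1.95 m, τ = 53 × 1.95 = 103.3 N·m clockwise.
Sack of grain: 35 × 10 = 350 N down at 2.3 m → arm 1.65 m, τ = 350 × 1.65 = 577.5 N·m clockwise.
Net load moment about support A = 966.1 N·m clockwise.
Reaction R at support B is upward at 2.7 m, arm 2.05 m → moment R × 2.05 counterclockwise.
Στ = 0 ⇒ R × 2.05 = 966.1 ⇒ R = 471 N.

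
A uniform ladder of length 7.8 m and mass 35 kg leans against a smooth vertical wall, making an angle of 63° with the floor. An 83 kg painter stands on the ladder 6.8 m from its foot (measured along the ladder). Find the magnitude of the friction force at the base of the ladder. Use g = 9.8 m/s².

f ≈ 449 N

Taking torques about the foot of the ladder:
Ladder weight 35×9.8 = 343 N acts at 3.9 m along the ladder; its horizontal arm is 3.9·cos63° = 1.771 m → τ = 607.5 N·m clockwise.
Painter: 83×9.8 = 813.4 N at 6.8 m → arm 3.087 m → τ = 2511 N·m clockwise.
Wall normal N acts horizontally at the top; its moment arm is the height L sinθ = 7.8·sin63° = 6.95 m, counterclockwise.
Balancing moments: N × 6.95 = 3118, giving N = 449 N.
ΣFx = 0: friction at the foot balances the wall's push, so f = N_wall = 449 N.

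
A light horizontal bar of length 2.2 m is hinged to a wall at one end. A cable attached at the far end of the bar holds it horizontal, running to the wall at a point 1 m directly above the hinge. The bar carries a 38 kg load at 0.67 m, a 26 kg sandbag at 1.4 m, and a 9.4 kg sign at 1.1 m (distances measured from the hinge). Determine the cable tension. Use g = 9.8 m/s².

T ≈ 777 N

Take moments about the hinge.
Load: 38 × 9.8 = 372.4 N down at 0.67 m → arm 0.67 m, τ = 372.4 × 0.67 = 249.5 N·m clockwise.
Sandbag: 26 × 9.8 = 254.8 N down at 1.4 m → arm 1.4 m, τ = 254.8 × 1.4 = 356.7 N·m clockwise.
Sign: 9.4 × 9.8 = 92.12 N down at 1.1 m → arm 1.1 m, τ = 92.12 × 1.1 = 101.3 N·m clockwise.
Total clockwise load moment = 707.5 N·m.
The cable tension T acts at 2.2 m; only its component perpendicular to the bar, T sinθ, produces torque. sinθ = h/√(h²+d²) = 1/√(1²+2.2²) = 0.4138.
Στ = 0 ⇒ T × 2.2 × 0.4138 = 707.5 ⇒ T = 707.5 / 0.9104 = 777 N.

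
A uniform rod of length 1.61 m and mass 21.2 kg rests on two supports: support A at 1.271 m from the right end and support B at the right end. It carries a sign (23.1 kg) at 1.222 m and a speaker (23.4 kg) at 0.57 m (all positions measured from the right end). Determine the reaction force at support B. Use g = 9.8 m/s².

Sum moments about support A (its reaction then has zero moment arm).
Beam weight: 21.2 × 9.8 = 207.8 N down at 0.805 m → arm 0.466 m, τ = 207.8 × 0.466 = 96.83 N·m clockwise.
Sign: 23.1 × 9.8 = 226.4 N down at 1.222 m → arm 0.049 m, τ = 226.4 × 0.049 = 11.09 N·m clockwise.
Speaker: 23.4 × 9.8 = 229.3 N down at 0.57 m → arm 0.701 m, τ = 229.3 × 0.701 = 160.7 N·m clockwise.
Net load moment about support A = 268.6 N·m clockwise.
Reaction R at support B is upward at 0 m, arm 1.271 m → moment R × 1.271 counterclockwise.
Balancing moments: R × 1.271 = 268.6, giving R = 211 N.

R_B ≈ 211 N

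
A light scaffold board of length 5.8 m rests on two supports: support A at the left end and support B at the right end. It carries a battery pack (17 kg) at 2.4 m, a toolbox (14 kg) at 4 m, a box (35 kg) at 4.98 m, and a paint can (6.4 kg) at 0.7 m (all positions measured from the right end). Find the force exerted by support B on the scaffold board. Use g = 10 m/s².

Take moments about support A.
Battery pack: 17 × 10 = 170 N down at 2.4 m → arm 3.4 m, τ = 170 × 3.4 = 578 N·m clockwise.
Toolbox: 14 × 10 = 140 N down at 4 m → arm 1.8 m, τ = 140 × 1.8 = 252 N·m clockwise.
Box: 35 × 10 = 350 N down at 4.98 m → arm 0.82 m, τ = 350 × 0.82 = 287 N·m clockwise.
Paint can: 6.4 × 10 = 64 N down at 0.7 m → arm 5.1 m, τ = 64 × 5.1 = 326.4 N·m clockwise.
Net load moment about support A = 1443 N·m clockwise.
Reaction R at support B is upward at 0 m, arm 5.8 m → moment R × 5.8 counterclockwise.
Setting net torque to zero: R × 5.8 = 1443 → R = 249 N.

R_B ≈ 249 N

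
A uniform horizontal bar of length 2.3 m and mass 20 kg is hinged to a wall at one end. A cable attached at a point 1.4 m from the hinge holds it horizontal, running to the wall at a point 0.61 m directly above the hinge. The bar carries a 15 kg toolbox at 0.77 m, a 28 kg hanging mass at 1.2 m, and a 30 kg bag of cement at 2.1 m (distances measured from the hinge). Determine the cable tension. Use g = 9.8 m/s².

T ≈ 2300 N

Choose the hinge as the axis so the unknown hinge reaction has zero arm there.
Beam weight: 20 × 9.8 = 196 N down at 1.15 m → arm 1.15 m, τ = 196 × 1.15 = 225.4 N·m clockwise.
Toolbox: 15 × 9.8 = 147 N down at 0.77 m → arm 0.77 m, τ = 147 × 0.77 = 113.2 N·m clockwise.
Hanging mass: 28 × 9.8 = 274.4 N down at 1.2 m → arm 1.2 m, τ = 274.4 × 1.2 = 329.3 N·m clockwise.
Bag of cement: 30 × 9.8 = 294 N down at 2.1 m → arm 2.1 m, τ = 294 × 2.1 = 617.4 N·m clockwise.
Total clockwise load moment = 1285 N·m.
The cable tension T acts at 1.4 m; only its component perpendicular to the bar, T sinθ, produces torque. sinθ = h/√(h²+d²) = 0.61/√(0.61²+1.4²) = 0.3994.
Setting net torque to zero: T × 1.4 × 0.3994 = 1285 → T = 1285 / 0.5592 = 2300 N.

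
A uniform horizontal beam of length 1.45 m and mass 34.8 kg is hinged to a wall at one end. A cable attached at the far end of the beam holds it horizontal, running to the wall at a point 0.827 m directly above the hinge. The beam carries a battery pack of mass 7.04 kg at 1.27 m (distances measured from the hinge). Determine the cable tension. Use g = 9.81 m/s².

T ≈ 467 N

Choose the hinge as the axis so the unknown hinge reaction has zero arm there.
Beam weight: 34.8 × 9.81 = 341.4 N down at 0.725 m → arm 0.725 m, τ = 341.4 × 0.725 = 247.5 N·m clockwise.
Battery pack: 7.04 × 9.81 = 69.06 N down at 1.27 m → arm 1.27 m, τ = 69.06 × 1.27 = 87.71 N·m clockwise.
Total clockwise load moment = 335.2 N·m.
The cable tension T acts at 1.45 m; only its component perpendicular to the beam, T sinθ, produces torque. sinθ = h/√(h²+d²) = 0.827/√(0.827²+1.45²) = 0.4954.
Στ = 0 ⇒ T × 1.45 × 0.4954 = 335.2 ⇒ T = 335.2 / 0.7183 = 467 N.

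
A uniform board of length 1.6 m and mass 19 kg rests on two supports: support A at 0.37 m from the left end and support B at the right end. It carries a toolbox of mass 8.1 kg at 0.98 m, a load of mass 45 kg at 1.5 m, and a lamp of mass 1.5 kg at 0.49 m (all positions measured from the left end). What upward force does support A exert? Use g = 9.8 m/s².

Sum moments about support B (its reaction then has zero moment arm).
Beam weight: 19 × 9.8 = 186.2 N down at 0.8 m → arm 0.8 m, τ = 186.2 × 0.8 = 149 N·m counterclockwise.
Toolbox: 8.1 × 9.8 = 79.38 N down at 0.98 m → arm 0.62 m, τ = 79.38 × 0.62 = 49.22 N·m counterclockwise.
Load: 45 × 9.8 = 441 N down at 1.5 m → arm 0.1 m, τ = 441 × 0.1 = 44.1 N·m counterclockwise.
Lamp: 1.5 × 9.8 = 14.7 N down at 0.49 m → arm 1.11 m, τ = 14.7 × 1.11 = 16.32 N·m counterclockwise.
Net load moment about support B = 258.6 N·m counterclockwise.
Reaction R at support A is upward at 0.37 m, arm 1.23 m → moment R × 1.23 clockwise.
Balancing moments: R × 1.23 = 258.6, giving R = 210 N.

R_A ≈ 210 N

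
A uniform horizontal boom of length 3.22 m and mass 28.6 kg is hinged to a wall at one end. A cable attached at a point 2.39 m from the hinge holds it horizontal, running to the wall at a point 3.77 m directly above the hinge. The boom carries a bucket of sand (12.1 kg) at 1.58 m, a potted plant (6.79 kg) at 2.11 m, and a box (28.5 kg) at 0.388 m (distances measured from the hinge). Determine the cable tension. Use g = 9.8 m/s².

T ≈ 440 N

Choose the hinge as the axis so the unknown hinge reaction has zero arm there.
Beam weight: 28.6 × 9.8 = 280.3 N down at 1.61 m → arm 1.61 m, τ = 280.3 × 1.61 = 451.3 N·m clockwise.
Bucket of sand: 12.1 × 9.8 = 118.6 N down at 1.58 m → arm 1.58 m, τ = 118.6 × 1.58 = 187.4 N·m clockwise.
Potted plant: 6.79 × 9.8 = 66.54 N down at 2.11 m → arm 2.11 m, τ = 66.54 × 2.11 = 140.4 N·m clockwise.
Box: 28.5 × 9.8 = 279.3 N down at 0.388 m → arm 0.388 m, τ = 279.3 × 0.388 = 108.4 N·m clockwise.
Total clockwise load moment = 887.5 N·m.
The cable tension T acts at 2.39 m; only its component perpendicular to the boom, T sinθ, produces torque. sinθ = h/√(h²+d²) = 3.77/√(3.77²+2.39²) = 0.8446.
Setting net torque to zero: T × 2.39 × 0.8446 = 887.5 → T = 887.5 / 2.019 = 440 N.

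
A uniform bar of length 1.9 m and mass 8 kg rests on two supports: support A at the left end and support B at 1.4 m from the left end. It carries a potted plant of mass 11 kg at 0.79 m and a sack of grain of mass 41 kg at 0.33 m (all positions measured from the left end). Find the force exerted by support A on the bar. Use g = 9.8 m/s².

Taking torques about support B:
Beam weight: 8 × 9.8 = 78.4 N down at 0.95 m → arm 0.45 m, τ = 78.4 × 0.45 = 35.28 N·m counterclockwise.
Potted plant: 11 × 9.8 = 107.8 N down at 0.79 m → arm 0.61 m, τ = 107.8 × 0.61 = 65.76 N·m counterclockwise.
Sack of grain: 41 × 9.8 = 401.8 N down at 0.33 m → arm 1.07 m, τ = 401.8 × 1.07 = 429.9 N·m counterclockwise.
Net load moment about support B = 530.9 N·m counterclockwise.
Reaction R at support A is upward at 0 m, arm 1.4 m → moment R × 1.4 clockwise.
Balancing moments: R × 1.4 = 530.9, giving R = 379 N.

R_A ≈ 379 N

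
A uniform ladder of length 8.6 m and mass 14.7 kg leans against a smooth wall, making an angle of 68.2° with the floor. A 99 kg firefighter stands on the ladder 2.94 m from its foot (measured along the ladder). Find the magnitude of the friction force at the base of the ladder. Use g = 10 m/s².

f ≈ 165 N

Sum moments about the foot of the ladder (the floor normal and friction both act there and drop out).
Ladder weight 14.7×10 = 147 N acts at 4.3 m along the ladder; its horizontal arm is 4.3·cos68.2° = 1.597 m → τ = 234.8 N·m clockwise.
Firefighter: 99×10 = 990 N at 2.94 m → arm 1.092 m → τ = 1081 N·m clockwise.
Wall normal N acts horizontally at the top; its moment arm is the height L sinθ = 8.6·sin68.2° = 7.985 m, counterclockwise.
Setting net torque to zero: N × 7.985 = 1316 → N = 165 N.
ΣFx = 0: friction at the foot balances the wall's push, so f = N_wall = 165 N.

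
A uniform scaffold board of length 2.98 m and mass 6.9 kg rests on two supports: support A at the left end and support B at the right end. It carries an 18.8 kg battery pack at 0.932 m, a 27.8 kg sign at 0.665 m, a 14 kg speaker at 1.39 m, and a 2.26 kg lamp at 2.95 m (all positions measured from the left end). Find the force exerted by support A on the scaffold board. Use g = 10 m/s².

Choose support B as the axis so its reaction then has zero moment arm.
Beam weight: 6.9 × 10 = 69 N down at 1.49 m → arm 1.49 m, τ = 69 × 1.49 = 102.8 N·m counterclockwise.
Battery pack: 18.8 × 10 = 188 N down at 0.932 m → arm 2.048 m, τ = 188 × 2.048 = 385 N·m counterclockwise.
Sign: 27.8 × 10 = 278 N down at 0.665 m → arm 2.315 m, τ = 278 × 2.315 = 643.6 N·m counterclockwise.
Speaker: 14 × 10 = 140 N down at 1.39 m → arm 1.59 m, τ = 140 × 1.59 = 222.6 N·m counterclockwise.
Lamp: 2.26 × 10 = 22.6 N down at 2.95 m → arm 0.03 m, τ = 22.6 × 0.03 = 0.678 N·m counterclockwise.
Net load moment about support B = 1355 N·m counterclockwise.
Reaction R at support A is upward at 0 m, arm 2.98 m → moment R × 2.98 clockwise.
Στ = 0 ⇒ R × 2.98 = 1355 ⇒ R = 455 N.

R_A ≈ 455 N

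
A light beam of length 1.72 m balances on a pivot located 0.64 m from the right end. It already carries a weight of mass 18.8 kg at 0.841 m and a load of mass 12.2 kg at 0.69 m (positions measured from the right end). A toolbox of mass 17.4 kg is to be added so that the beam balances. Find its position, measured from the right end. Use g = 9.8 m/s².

x ≈ 0.388 m from the right end

Choose the pivot (at 0.64 m from the right end) as the axis so the support reaction has zero arm there.
Weight: 18.8 × 9.8 = 184.2 N down at 0.841 m → arm 0.201 m, τ = 184.2 × 0.201 = 37.02 N·m counterclockwise.
Load: 12.2 × 9.8 = 119.6 N down at 0.69 m → arm 0.05 m, τ = 119.6 × 0.05 = 5.98 N·m counterclockwise.
Net moment of existing loads = 43 N·m counterclockwise.
The toolbox weighs 17.4 × 9.8 = 170.5 N and must supply an equal clockwise moment, so its lever arm about the pivot is 43 / 170.5 = 0.252 m.
That puts it at 0.64 − 0.252 = 0.388 m from the right end.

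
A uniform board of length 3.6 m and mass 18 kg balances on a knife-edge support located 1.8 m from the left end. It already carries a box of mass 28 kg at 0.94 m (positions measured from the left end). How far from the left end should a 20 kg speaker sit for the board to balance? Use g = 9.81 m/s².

Choose the knife-edge support (at 1.8 m from the left end) as the axis so the support reaction has zero arm there.
Beam weight: acts at the knife-edge support, moment arm 0 → no torque.
Box: 28 × 9.81 = 274.7 N down at 0.94 m → arm 0.86 m, τ = 274.7 × 0.86 = 236.2 N·m counterclockwise.
Net moment of existing loads = 236.2 N·m counterclockwise.
The speaker weighs 20 × 9.81 = 196.2 N and must supply an equal clockwise moment, so its lever arm about the knife-edge support is 236.2 / 196.2 = 1.2 m.
That puts it at 1.8 + 1.2 = 3 m from the left end.

x ≈ 3 m from the left end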